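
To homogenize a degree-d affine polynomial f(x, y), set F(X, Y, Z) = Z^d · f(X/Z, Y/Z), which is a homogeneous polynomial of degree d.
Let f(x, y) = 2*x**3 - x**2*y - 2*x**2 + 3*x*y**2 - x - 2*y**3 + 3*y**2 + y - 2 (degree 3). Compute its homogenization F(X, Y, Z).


F(X, Y, Z) = 2*X**3 - X**2*Y - 2*X**2*Z + 3*X*Y**2 - X*Z**2 - 2*Y**3 + 3*Y**2*Z + Y*Z**2 - 2*Z**3

deg(f) = 3.
Substitute x = X/Z, y = Y/Z into f, then multiply by Z^3.
  monomial 2·x^3·y^0 ↦ 2·X^3·Y^0·Z^0.
  monomial -1·x^2·y^1 ↦ -1·X^2·Y^1·Z^0.
  monomial -2·x^2·y^0 ↦ -2·X^2·Y^0·Z^1.
  monomial 3·x^1·y^2 ↦ 3·X^1·Y^2·Z^0.
  monomial -1·x^1·y^0 ↦ -1·X^1·Y^0·Z^2.
  monomial -2·x^0·y^3 ↦ -2·X^0·Y^3·Z^0.
  monomial 3·x^0·y^2 ↦ 3·X^0·Y^2·Z^1.
  monomial 1·x^0·y^1 ↦ 1·X^0·Y^1·Z^2.
  monomial -2·x^0·y^0 ↦ -2·X^0·Y^0·Z^3.
Collecting: F(X, Y, Z) = 2*X**3 - X**2*Y - 2*X**2*Z + 3*X*Y**2 - X*Z**2 - 2*Y**3 + 3*Y**2*Z + Y*Z**2 - 2*Z**3.


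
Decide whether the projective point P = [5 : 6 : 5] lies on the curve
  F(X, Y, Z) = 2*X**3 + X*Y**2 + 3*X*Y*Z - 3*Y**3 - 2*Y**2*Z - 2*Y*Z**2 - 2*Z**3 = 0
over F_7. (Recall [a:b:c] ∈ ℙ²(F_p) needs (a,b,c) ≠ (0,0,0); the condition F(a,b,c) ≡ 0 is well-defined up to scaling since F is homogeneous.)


F(5,6,5) ≡ 1 (mod 7); P is NOT on the curve.

Evaluate F(5, 6, 5) term-by-term (mod 7).
  2*X**3 ↦ 2·125·1·1 = 250
  X*Y**2 ↦ 1·5·36·1 = 180
  3*X*Y*Z ↦ 3·5·6·5 = 450
  -3*Y**3 ↦ -3·1·216·1 = -648
  -2*Y**2*Z ↦ -2·1·36·5 = -360
  -2*Y*Z**2 ↦ -2·1·6·25 = -300
  -2*Z**3 ↦ -2·1·1·125 = -250
Sum: F(5, 6, 5) = (250) + (180) + (450) + (-648) + (-360) + (-300) + (-250) = -678.
Reducing mod 7: -678 ≡ 1 (mod 7).
Since F(a, b, c) ≡ 1 ≠ 0 (mod 7), P does NOT lie on the curve.


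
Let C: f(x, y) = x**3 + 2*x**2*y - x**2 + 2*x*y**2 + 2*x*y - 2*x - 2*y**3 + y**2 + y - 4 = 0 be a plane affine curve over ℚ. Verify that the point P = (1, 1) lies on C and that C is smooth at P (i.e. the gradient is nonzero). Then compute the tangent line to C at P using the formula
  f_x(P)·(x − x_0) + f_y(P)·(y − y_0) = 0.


Tangent line at P: 7*x + 5*y - 12 = 0.

Step 1: f(1, 1) = 0, so P lies on C.
Step 2: partial derivatives
  f_x(x, y) = 3*x**2 + 4*x*y - 2*x + 2*y**2 + 2*y - 2, f_y(x, y) = 2*x**2 + 4*x*y + 2*x - 6*y**2 + 2*y + 1.
  f_x(P) = 7, f_y(P) = 5 (gradient nonzero, so P is smooth).
Step 3: tangent line at P: 7·(x − 1) + 5·(y − 1) = 0.
Expanding: 7*x + 5*y - 12 = 0.


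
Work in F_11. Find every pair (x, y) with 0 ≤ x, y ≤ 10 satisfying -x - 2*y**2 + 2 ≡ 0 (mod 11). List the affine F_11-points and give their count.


Affine F_11-points: {(0, 1), (0, 10), (2, 0), (3, 4), (3, 7), (5, 2), (5, 9), (6, 3), (6, 8), (7, 5), (7, 6)}; count = 11.

For each of the 121 pairs (x, y) ∈ F_11², evaluate f(x, y) mod 11. Record the zeros.
  x = 0: [0↦2, 1↦0, 2↦5, 3↦6, 4↦3, 5↦7, 6↦7, 7↦3, 8↦6, 9↦5, 10↦0]  zeros at y ∈ {1, 10}
  x = 1: [0↦1, 1↦10, 2↦4, 3↦5, 4↦2, 5↦6, 6↦6, 7↦2, 8↦5, 9↦4, 10↦10]  zeros at y ∈ ∅
  x = 2: [0↦0, 1↦9, 2↦3, 3↦4, 4↦1, 5↦5, 6↦5, 7↦1, 8↦4, 9↦3, 10↦9]  zeros at y ∈ {0}
  x = 3: [0↦10, 1↦8, 2↦2, 3↦3, 4↦0, 5↦4, 6↦4, 7↦0, 8↦3, 9↦2, 10↦8]  zeros at y ∈ {4, 7}
  x = 4: [0↦9, 1↦7, 2↦1, 3↦2, 4↦10, 5↦3, 6↦3, 7↦10, 8↦2, 9↦1, 10↦7]  zeros at y ∈ ∅
  x = 5: [0↦8, 1↦6, 2↦0, 3↦1, 4↦9, 5↦2, 6↦2, 7↦9, 8↦1, 9↦0, 10↦6]  zeros at y ∈ {2, 9}
  x = 6: [0↦7, 1↦5, 2↦10, 3↦0, 4↦8, 5↦1, 6↦1, 7↦8, 8↦0, 9↦10, 10↦5]  zeros at y ∈ {3, 8}
  x = 7: [0↦6, 1↦4, 2↦9, 3↦10, 4↦7, 5↦0, 6↦0, 7↦7, 8↦10, 9↦9, 10↦4]  zeros at y ∈ {5, 6}
  x = 8: [0↦5, 1↦3, 2↦8, 3↦9, 4↦6, 5↦10, 6↦10, 7↦6, 8↦9, 9↦8, 10↦3]  zeros at y ∈ ∅
  x = 9: [0↦4, 1↦2, 2↦7, 3↦8, 4↦5, 5↦9, 6↦9, 7↦5, 8↦8, 9↦7, 10↦2]  zeros at y ∈ ∅
  x = 10: [0↦3, 1↦1, 2↦6, 3↦7, 4↦4, 5↦8, 6↦8, 7↦4, 8↦7, 9↦6, 10↦1]  zeros at y ∈ ∅
Collecting zeros: affine points = {(0, 1), (0, 10), (2, 0), (3, 4), (3, 7), (5, 2), (5, 9), (6, 3), (6, 8), (7, 5), (7, 6)}.
Total count |C(F_11)_aff| = 11.


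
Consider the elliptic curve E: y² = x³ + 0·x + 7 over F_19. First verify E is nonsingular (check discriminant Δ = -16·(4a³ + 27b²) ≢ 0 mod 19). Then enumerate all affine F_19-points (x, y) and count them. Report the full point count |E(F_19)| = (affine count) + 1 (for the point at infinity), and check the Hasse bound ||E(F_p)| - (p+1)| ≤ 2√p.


Affine points = {(0, 8), (0, 11), (8, 5), (8, 14), (10, 0), (12, 5), (12, 14), (13, 0), (15, 0), (18, 5), (18, 14)}; affine count = 11; |E(F_19)| = 12.

Discriminant check: Δ ∝ 4a³ + 27b² = 4·0³ + 27·7² = 4·0 + 27·49 ≡ 12 (mod 19). Nonzero ⇒ E is nonsingular.
For each x ∈ F_19, compute rhs = x³ + 0·x + 7 mod 19, then count y ∈ F_19 with y² ≡ rhs.
  x = 0: rhs = 7, matching y values: 8, 11 (2 points).
  x = 1: rhs = 8, matching y values: none (0 points).
  x = 2: rhs = 15, matching y values: none (0 points).
  x = 3: rhs = 15, matching y values: none (0 points).
  x = 4: rhs = 14, matching y values: none (0 points).
  x = 5: rhs = 18, matching y values: none (0 points).
  x = 6: rhs = 14, matching y values: none (0 points).
  x = 7: rhs = 8, matching y values: none (0 points).
  x = 8: rhs = 6, matching y values: 5, 14 (2 points).
  x = 9: rhs = 14, matching y values: none (0 points).
  x = 10: rhs = 0, matching y values: 0 (1 points).
  x = 11: rhs = 8, matching y values: none (0 points).
  x = 12: rhs = 6, matching y values: 5, 14 (2 points).
  x = 13: rhs = 0, matching y values: 0 (1 points).
  x = 14: rhs = 15, matching y values: none (0 points).
  x = 15: rhs = 0, matching y values: 0 (1 points).
  x = 16: rhs = 18, matching y values: none (0 points).
  x = 17: rhs = 18, matching y values: none (0 points).
  x = 18: rhs = 6, matching y values: 5, 14 (2 points).
Total affine count: 11.
Full point count |E(F_19)| = 11 + 1 = 12.
Hasse bound: |12 − (19+1)| = |-8| = 8 ≤ 2√19 ≈ 8.7178 ✓.


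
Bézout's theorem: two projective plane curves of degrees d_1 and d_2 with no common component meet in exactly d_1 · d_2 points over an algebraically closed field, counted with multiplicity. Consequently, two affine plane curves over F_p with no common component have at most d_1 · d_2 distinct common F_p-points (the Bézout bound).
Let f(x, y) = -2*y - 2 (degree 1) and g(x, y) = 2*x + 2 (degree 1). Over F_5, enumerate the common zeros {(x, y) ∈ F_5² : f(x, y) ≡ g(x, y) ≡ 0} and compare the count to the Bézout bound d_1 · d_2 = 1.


Common zeros: {(4, 4)}; count = 1; Bézout bound = 1.

deg(f) = 1, deg(g) = 1, so Bézout bound = 1.
Scan x ∈ F_5. For each x, list the y ∈ F_5 with f(x, y) ≡ 0 and those with g(x, y) ≡ 0 (mod 5); the common zeros in that column are the intersection.
  x = 0: f ≡ 0 at y ∈ {4}; g ≡ 0 at y ∈ ∅; common: ∅.
  x = 1: f ≡ 0 at y ∈ {4}; g ≡ 0 at y ∈ ∅; common: ∅.
  x = 2: f ≡ 0 at y ∈ {4}; g ≡ 0 at y ∈ ∅; common: ∅.
  x = 3: f ≡ 0 at y ∈ {4}; g ≡ 0 at y ∈ ∅; common: ∅.
  x = 4: f ≡ 0 at y ∈ {4}; g ≡ 0 at y ∈ {0, 1, 2, 3, 4}; common: {4}.
Collecting: common zeros = {(4, 4)}, so the count is 1.
Comparison with the Bézout bound: 1 ≤ 1 = deg(f)·deg(g), as expected for curves with no common component (the bound is attained).


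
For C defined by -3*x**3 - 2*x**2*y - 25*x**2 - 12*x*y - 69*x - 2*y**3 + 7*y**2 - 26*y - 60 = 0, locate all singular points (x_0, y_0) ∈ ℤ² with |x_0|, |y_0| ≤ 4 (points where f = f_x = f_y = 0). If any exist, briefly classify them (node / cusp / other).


Singular points: {(-3, 1)}; classification: cusp.

Compute partial derivatives:
  f_x = -9*x**2 - 4*x*y - 50*x - 12*y - 69.
  f_y = -2*x**2 - 12*x - 6*y**2 + 14*y - 26.
Scan x_0 ∈ {−4, ..., 4}. For each x_0, f_y(x_0, y) is a polynomial in y; find its integer roots y ∈ {−4, ..., 4}, then test f_x and f at those candidates.
  x = -4: f_y(-4, y) = -6*y**2 + 14*y - 10; no integer root y with |y| ≤ 4.
  x = -3: f_y(-3, y) = -6*y**2 + 14*y - 8; vanishes at y ∈ {1}. (-3, 1): f_x = 0, f = 0 — SINGULAR.
  x = -2: f_y(-2, y) = -6*y**2 + 14*y - 10; no integer root y with |y| ≤ 4.
  x = -1: f_y(-1, y) = -6*y**2 + 14*y - 16; no integer root y with |y| ≤ 4.
  x = 0: f_y(0, y) = -6*y**2 + 14*y - 26; no integer root y with |y| ≤ 4.
  x = 1: f_y(1, y) = -6*y**2 + 14*y - 40; no integer root y with |y| ≤ 4.
  x = 2: f_y(2, y) = -6*y**2 + 14*y - 58; no integer root y with |y| ≤ 4.
  x = 3: f_y(3, y) = -6*y**2 + 14*y - 80; no integer root y with |y| ≤ 4.
  x = 4: f_y(4, y) = -6*y**2 + 14*y - 106; no integer root y with |y| ≤ 4.
Only singular point on the grid: (-3, 1).
Classify: substitute x = -3 + u, y = 1 + v and expand: f = -3*u**3 - 2*u**2*v - 2*v**3 + v**2.
No constant or linear terms (consistent with a singular point). Quadratic part: v**2. Cubic part: -3*u**3 - 2*u**2*v - 2*v**3.
The quadratic part v**2 is a perfect square, so there is a single (double) tangent line v = 0, i.e. y = 1. Restricting the cubic part to that line (v = 0) leaves -3*u**3 ≠ 0, so f is not divisible by v and the branch is v² ≈ 3*u**3 to lowest order — this is a cusp.
Classification: cusp.


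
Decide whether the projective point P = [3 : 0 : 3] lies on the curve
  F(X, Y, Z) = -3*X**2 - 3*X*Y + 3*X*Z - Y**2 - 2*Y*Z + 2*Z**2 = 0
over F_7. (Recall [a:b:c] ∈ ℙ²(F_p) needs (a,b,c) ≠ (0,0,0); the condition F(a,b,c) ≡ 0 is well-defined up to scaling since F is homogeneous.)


F(3,0,3) ≡ 4 (mod 7); P is NOT on the curve.

Evaluate F(3, 0, 3) term-by-term (mod 7).
  -3*X**2 ↦ -3·9·1·1 = -27
  -3*X*Y ↦ -3·3·0·1 = 0
  3*X*Z ↦ 3·3·1·3 = 27
  -Y**2 ↦ -1·1·0·1 = 0
  -2*Y*Z ↦ -2·1·0·3 = 0
  2*Z**2 ↦ 2·1·1·9 = 18
Sum: F(3, 0, 3) = (-27) + (0) + (27) + (0) + (0) + (18) = 18.
Reducing mod 7: 18 ≡ 4 (mod 7).
Since F(a, b, c) ≡ 4 ≠ 0 (mod 7), P does NOT lie on the curve.


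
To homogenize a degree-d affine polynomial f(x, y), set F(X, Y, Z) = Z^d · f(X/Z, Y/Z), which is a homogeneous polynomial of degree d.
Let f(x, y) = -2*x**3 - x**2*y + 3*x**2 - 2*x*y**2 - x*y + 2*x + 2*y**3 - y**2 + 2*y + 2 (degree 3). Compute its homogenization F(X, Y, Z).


F(X, Y, Z) = -2*X**3 - X**2*Y + 3*X**2*Z - 2*X*Y**2 - X*Y*Z + 2*X*Z**2 + 2*Y**3 - Y**2*Z + 2*Y*Z**2 + 2*Z**3

deg(f) = 3.
Substitute x = X/Z, y = Y/Z into f, then multiply by Z^3.
  monomial -2·x^3·y^0 ↦ -2·X^3·Y^0·Z^0.
  monomial -1·x^2·y^1 ↦ -1·X^2·Y^1·Z^0.
  monomial 3·x^2·y^0 ↦ 3·X^2·Y^0·Z^1.
  monomial -2·x^1·y^2 ↦ -2·X^1·Y^2·Z^0.
  monomial -1·x^1·y^1 ↦ -1·X^1·Y^1·Z^1.
  monomial 2·x^1·y^0 ↦ 2·X^1·Y^0·Z^2.
  monomial 2·x^0·y^3 ↦ 2·X^0·Y^3·Z^0.
  monomial -1·x^0·y^2 ↦ -1·X^0·Y^2·Z^1.
  monomial 2·x^0·y^1 ↦ 2·X^0·Y^1·Z^2.
  monomial 2·x^0·y^0 ↦ 2·X^0·Y^0·Z^3.
Collecting: F(X, Y, Z) = -2*X**3 - X**2*Y + 3*X**2*Z - 2*X*Y**2 - X*Y*Z + 2*X*Z**2 + 2*Y**3 - Y**2*Z + 2*Y*Z**2 + 2*Z**3.


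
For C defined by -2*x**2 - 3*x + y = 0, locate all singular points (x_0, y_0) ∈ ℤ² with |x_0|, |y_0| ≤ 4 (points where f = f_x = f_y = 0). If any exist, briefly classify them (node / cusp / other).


No singular points in the scanned grid; C is smooth there.

Compute partial derivatives:
  f_x = -4*x - 3.
  f_y = 1.
f_y = 1 is a nonzero constant, so f_y never vanishes: no point (x, y) can satisfy f = f_x = f_y = 0. In particular no (x, y) ∈ {−4, ..., 4}² is singular; the curve is smooth.


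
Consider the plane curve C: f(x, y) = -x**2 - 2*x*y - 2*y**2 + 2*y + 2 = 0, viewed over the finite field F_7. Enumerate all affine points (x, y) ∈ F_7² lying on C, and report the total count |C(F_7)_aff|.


Affine F_7-points: {(1, 2), (1, 5), (2, 2), (2, 4), (3, 0), (3, 5), (4, 0), (4, 4)}; count = 8.

For each of the 49 pairs (x, y) ∈ F_7², evaluate f(x, y) mod 7. Record the zeros.
  x = 0: [0↦2, 1↦2, 2↦5, 3↦4, 4↦6, 5↦4, 6↦5]  zeros at y ∈ ∅
  x = 1: [0↦1, 1↦6, 2↦0, 3↦4, 4↦4, 5↦0, 6↦6]  zeros at y ∈ {2, 5}
  x = 2: [0↦5, 1↦1, 2↦0, 3↦2, 4↦0, 5↦1, 6↦5]  zeros at y ∈ {2, 4}
  x = 3: [0↦0, 1↦1, 2↦5, 3↦5, 4↦1, 5↦0, 6↦2]  zeros at y ∈ {0, 5}
  x = 4: [0↦0, 1↦6, 2↦1, 3↦6, 4↦0, 5↦4, 6↦4]  zeros at y ∈ {0, 4}
  x = 5: [0↦5, 1↦2, 2↦2, 3↦5, 4↦4, 5↦6, 6↦4]  zeros at y ∈ ∅
  x = 6: [0↦1, 1↦3, 2↦1, 3↦2, 4↦6, 5↦6, 6↦2]  zeros at y ∈ ∅
Collecting zeros: affine points = {(1, 2), (1, 5), (2, 2), (2, 4), (3, 0), (3, 5), (4, 0), (4, 4)}.
Total count |C(F_7)_aff| = 8.


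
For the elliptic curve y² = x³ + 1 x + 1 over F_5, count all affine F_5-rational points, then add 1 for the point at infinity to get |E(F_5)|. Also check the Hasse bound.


Affine points = {(0, 1), (0, 4), (2, 1), (2, 4), (3, 1), (3, 4), (4, 2), (4, 3)}; affine count = 8; |E(F_5)| = 9.

Discriminant check: Δ ∝ 4a³ + 27b² = 4·1³ + 27·1² = 4·1 + 27·1 ≡ 1 (mod 5). Nonzero ⇒ E is nonsingular.
For each x ∈ F_5, compute rhs = x³ + 1·x + 1 mod 5, then count y ∈ F_5 with y² ≡ rhs.
  x = 0: rhs = 1, matching y values: 1, 4 (2 points).
  x = 1: rhs = 3, matching y values: none (0 points).
  x = 2: rhs = 1, matching y values: 1, 4 (2 points).
  x = 3: rhs = 1, matching y values: 1, 4 (2 points).
  x = 4: rhs = 4, matching y values: 2, 3 (2 points).
Total affine count: 8.
Full point count |E(F_5)| = 8 + 1 = 9.
Hasse bound: |9 − (5+1)| = |3| = 3 ≤ 2√5 ≈ 4.4721 ✓.


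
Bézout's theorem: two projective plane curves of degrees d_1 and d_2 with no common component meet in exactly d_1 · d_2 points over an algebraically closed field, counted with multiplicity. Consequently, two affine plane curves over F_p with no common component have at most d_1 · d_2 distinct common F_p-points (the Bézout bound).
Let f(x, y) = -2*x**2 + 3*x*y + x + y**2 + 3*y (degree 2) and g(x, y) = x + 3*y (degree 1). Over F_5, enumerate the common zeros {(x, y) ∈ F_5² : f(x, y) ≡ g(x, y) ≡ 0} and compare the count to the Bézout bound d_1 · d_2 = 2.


Common zeros: {(0, 0)}; count = 1; Bézout bound = 2.

deg(f) = 2, deg(g) = 1, so Bézout bound = 2.
Scan x ∈ F_5. For each x, list the y ∈ F_5 with f(x, y) ≡ 0 and those with g(x, y) ≡ 0 (mod 5); the common zeros in that column are the intersection.
  x = 0: f ≡ 0 at y ∈ {0, 2}; g ≡ 0 at y ∈ {0}; common: {0}.
  x = 1: f ≡ 0 at y ∈ {2}; g ≡ 0 at y ∈ {3}; common: ∅.
  x = 2: f ≡ 0 at y ∈ {3}; g ≡ 0 at y ∈ {1}; common: ∅.
  x = 3: f ≡ 0 at y ∈ {0, 3}; g ≡ 0 at y ∈ {4}; common: ∅.
  x = 4: f ≡ 0 at y ∈ ∅; g ≡ 0 at y ∈ {2}; common: ∅.
Collecting: common zeros = {(0, 0)}, so the count is 1.
Comparison with the Bézout bound: 1 ≤ 2 = deg(f)·deg(g), as expected for curves with no common component (the affine F_5-count falls short of the bound because intersections may lie at infinity, over extension fields, or carry multiplicity).


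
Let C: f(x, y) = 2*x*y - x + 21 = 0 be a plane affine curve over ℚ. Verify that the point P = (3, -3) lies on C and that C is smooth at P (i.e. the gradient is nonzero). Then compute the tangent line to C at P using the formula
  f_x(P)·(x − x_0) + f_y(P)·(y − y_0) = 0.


Tangent line at P: -7*x + 6*y + 39 = 0.

Step 1: f(3, -3) = 0, so P lies on C.
Step 2: partial derivatives
  f_x(x, y) = 2*y - 1, f_y(x, y) = 2*x.
  f_x(P) = -7, f_y(P) = 6 (gradient nonzero, so P is smooth).
Step 3: tangent line at P: -7·(x − 3) + 6·(y − -3) = 0.
Expanding: -7*x + 6*y + 39 = 0.


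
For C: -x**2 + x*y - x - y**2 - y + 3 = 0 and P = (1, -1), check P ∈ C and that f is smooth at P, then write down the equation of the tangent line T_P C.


Tangent line at P: -4*x + 2*y + 6 = 0.

Step 1: f(1, -1) = 0, so P lies on C.
Step 2: partial derivatives
  f_x(x, y) = -2*x + y - 1, f_y(x, y) = x - 2*y - 1.
  f_x(P) = -4, f_y(P) = 2 (gradient nonzero, so P is smooth).
Step 3: tangent line at P: -4·(x − 1) + 2·(y − -1) = 0.
Expanding: -4*x + 2*y + 6 = 0.


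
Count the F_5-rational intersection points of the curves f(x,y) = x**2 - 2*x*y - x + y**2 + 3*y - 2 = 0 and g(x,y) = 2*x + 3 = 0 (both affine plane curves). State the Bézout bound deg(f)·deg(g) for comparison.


Common zeros: {(1, 1), (1, 3)}; count = 2; Bézout bound = 2.

deg(f) = 2, deg(g) = 1, so Bézout bound = 2.
Scan x ∈ F_5. For each x, list the y ∈ F_5 with f(x, y) ≡ 0 and those with g(x, y) ≡ 0 (mod 5); the common zeros in that column are the intersection.
  x = 0: f ≡ 0 at y ∈ ∅; g ≡ 0 at y ∈ ∅; common: ∅.
  x = 1: f ≡ 0 at y ∈ {1, 3}; g ≡ 0 at y ∈ {0, 1, 2, 3, 4}; common: {1, 3}.
  x = 2: f ≡ 0 at y ∈ {0, 1}; g ≡ 0 at y ∈ ∅; common: ∅.
  x = 3: f ≡ 0 at y ∈ ∅; g ≡ 0 at y ∈ ∅; common: ∅.
  x = 4: f ≡ 0 at y ∈ {0}; g ≡ 0 at y ∈ ∅; common: ∅.
Collecting: common zeros = {(1, 1), (1, 3)}, so the count is 2.
Comparison with the Bézout bound: 2 ≤ 2 = deg(f)·deg(g), as expected for curves with no common component (the bound is attained).


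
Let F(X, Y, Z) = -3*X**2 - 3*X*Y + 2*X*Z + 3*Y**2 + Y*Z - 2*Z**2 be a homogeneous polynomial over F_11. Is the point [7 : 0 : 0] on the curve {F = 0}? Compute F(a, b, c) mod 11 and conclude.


F(7,0,0) ≡ 7 (mod 11); P is NOT on the curve.

Evaluate F(7, 0, 0) term-by-term (mod 11).
  -3*X**2 ↦ -3·49·1·1 = -147
  -3*X*Y ↦ -3·7·0·1 = 0
  2*X*Z ↦ 2·7·1·0 = 0
  3*Y**2 ↦ 3·1·0·1 = 0
  Y*Z ↦ 1·1·0·0 = 0
  -2*Z**2 ↦ -2·1·1·0 = 0
Sum: F(7, 0, 0) = (-147) + (0) + (0) + (0) + (0) + (0) = -147.
Reducing mod 11: -147 ≡ 7 (mod 11).
Since F(a, b, c) ≡ 7 ≠ 0 (mod 11), P does NOT lie on the curve.


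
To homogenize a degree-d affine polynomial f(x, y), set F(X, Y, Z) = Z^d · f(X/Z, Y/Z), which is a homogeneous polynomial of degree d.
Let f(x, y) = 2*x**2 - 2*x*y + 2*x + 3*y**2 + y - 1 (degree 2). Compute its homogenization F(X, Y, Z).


F(X, Y, Z) = 2*X**2 - 2*X*Y + 2*X*Z + 3*Y**2 + Y*Z - Z**2

deg(f) = 2.
Substitute x = X/Z, y = Y/Z into f, then multiply by Z^2.
  monomial 2·x^2·y^0 ↦ 2·X^2·Y^0·Z^0.
  monomial -2·x^1·y^1 ↦ -2·X^1·Y^1·Z^0.
  monomial 2·x^1·y^0 ↦ 2·X^1·Y^0·Z^1.
  monomial 3·x^0·y^2 ↦ 3·X^0·Y^2·Z^0.
  monomial 1·x^0·y^1 ↦ 1·X^0·Y^1·Z^1.
  monomial -1·x^0·y^0 ↦ -1·X^0·Y^0·Z^2.
Collecting: F(X, Y, Z) = 2*X**2 - 2*X*Y + 2*X*Z + 3*Y**2 + Y*Z - Z**2.


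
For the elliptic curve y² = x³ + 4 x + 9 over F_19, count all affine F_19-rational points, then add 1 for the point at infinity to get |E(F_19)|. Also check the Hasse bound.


Affine points = {(0, 3), (0, 16), (2, 5), (2, 14), (7, 0), (10, 2), (10, 17), (11, 4), (11, 15), (13, 4), (13, 15), (14, 4), (14, 15), (15, 9), (15, 10), (18, 2), (18, 17)}; affine count = 17; |E(F_19)| = 18.

Discriminant check: Δ ∝ 4a³ + 27b² = 4·4³ + 27·9² = 4·64 + 27·81 ≡ 11 (mod 19). Nonzero ⇒ E is nonsingular.
For each x ∈ F_19, compute rhs = x³ + 4·x + 9 mod 19, then count y ∈ F_19 with y² ≡ rhs.
  x = 0: rhs = 9, matching y values: 3, 16 (2 points).
  x = 1: rhs = 14, matching y values: none (0 points).
  x = 2: rhs = 6, matching y values: 5, 14 (2 points).
  x = 3: rhs = 10, matching y values: none (0 points).
  x = 4: rhs = 13, matching y values: none (0 points).
  x = 5: rhs = 2, matching y values: none (0 points).
  x = 6: rhs = 2, matching y values: none (0 points).
  x = 7: rhs = 0, matching y values: 0 (1 points).
  x = 8: rhs = 2, matching y values: none (0 points).
  x = 9: rhs = 14, matching y values: none (0 points).
  x = 10: rhs = 4, matching y values: 2, 17 (2 points).
  x = 11: rhs = 16, matching y values: 4, 15 (2 points).
  x = 12: rhs = 18, matching y values: none (0 points).
  x = 13: rhs = 16, matching y values: 4, 15 (2 points).
  x = 14: rhs = 16, matching y values: 4, 15 (2 points).
  x = 15: rhs = 5, matching y values: 9, 10 (2 points).
  x = 16: rhs = 8, matching y values: none (0 points).
  x = 17: rhs = 12, matching y values: none (0 points).
  x = 18: rhs = 4, matching y values: 2, 17 (2 points).
Total affine count: 17.
Full point count |E(F_19)| = 17 + 1 = 18.
Hasse bound: |18 − (19+1)| = |-2| = 2 ≤ 2√19 ≈ 8.7178 ✓.


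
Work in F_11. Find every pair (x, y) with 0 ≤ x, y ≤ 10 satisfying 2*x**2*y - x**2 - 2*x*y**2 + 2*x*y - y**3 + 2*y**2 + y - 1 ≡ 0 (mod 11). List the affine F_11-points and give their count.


Affine F_11-points: {(1, 2), (2, 3), (3, 5), (3, 6), (3, 7), (4, 2), (6, 7), (7, 3), (10, 5)}; count = 9.

For each of the 121 pairs (x, y) ∈ F_11², evaluate f(x, y) mod 11. Record the zeros.
  x = 0: [0↦10, 1↦1, 2↦1, 3↦4, 4↦4, 5↦6, 6↦4, 7↦3, 8↦8, 9↦2, 10↦1]  zeros at y ∈ ∅
  x = 1: [0↦9, 1↦2, 2↦0, 3↦8, 4↦9, 5↦8, 6↦10, 7↦9, 8↦10, 9↦7, 10↦5]  zeros at y ∈ {2}
  x = 2: [0↦6, 1↦5, 2↦5, 3↦0, 4↦6, 5↦6, 6↦5, 7↦8, 8↦9, 9↦2, 10↦3]  zeros at y ∈ {3}
  x = 3: [0↦1, 1↦10, 2↦5, 3↦2, 4↦6, 5↦0, 6↦0, 7↦0, 8↦5, 9↦9, 10↦6]  zeros at y ∈ {5, 6, 7}
  x = 4: [0↦5, 1↦6, 2↦0, 3↦3, 4↦9, 5↦1, 6↦6, 7↦7, 8↦9, 9↦6, 10↦3]  zeros at y ∈ {2}
  x = 5: [0↦7, 1↦4, 2↦1, 3↦3, 4↦4, 5↦9, 6↦1, 7↦7, 8↦10, 9↦4, 10↦5]  zeros at y ∈ ∅
  x = 6: [0↦7, 1↦4, 2↦8, 3↦2, 4↦2, 5↦2, 6↦7, 7↦0, 8↦8, 9↦3, 10↦1]  zeros at y ∈ {7}
  x = 7: [0↦5, 1↦6, 2↦10, 3↦0, 4↦3, 5↦2, 6↦2, 7↦8, 8↦3, 9↦3, 10↦2]  zeros at y ∈ {3}
  x = 8: [0↦1, 1↦10, 2↦7, 3↦8, 4↦7, 5↦9, 6↦8, 7↦9, 8↦6, 9↦4, 10↦8]  zeros at y ∈ ∅
  x = 9: [0↦6, 1↦5, 2↦10, 3↦4, 4↦3, 5↦1, 6↦3, 7↦3, 8↦6, 9↦6, 10↦8]  zeros at y ∈ ∅
  x = 10: [0↦9, 1↦2, 2↦8, 3↦10, 4↦2, 5↦0, 6↦9, 7↦1, 8↦3, 9↦9, 10↦2]  zeros at y ∈ {5}
Collecting zeros: affine points = {(1, 2), (2, 3), (3, 5), (3, 6), (3, 7), (4, 2), (6, 7), (7, 3), (10, 5)}.
Total count |C(F_11)_aff| = 9.


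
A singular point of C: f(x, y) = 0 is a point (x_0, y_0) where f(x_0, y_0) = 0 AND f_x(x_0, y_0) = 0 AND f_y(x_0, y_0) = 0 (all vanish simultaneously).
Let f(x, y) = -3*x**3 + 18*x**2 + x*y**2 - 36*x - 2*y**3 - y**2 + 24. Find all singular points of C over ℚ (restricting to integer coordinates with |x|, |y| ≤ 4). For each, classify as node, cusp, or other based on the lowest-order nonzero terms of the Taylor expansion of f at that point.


Singular points: {(2, 0)}; classification: cusp.

Compute partial derivatives:
  f_x = -9*x**2 + 36*x + y**2 - 36.
  f_y = 2*x*y - 6*y**2 - 2*y.
Scan x_0 ∈ {−4, ..., 4}. For each x_0, f_y(x_0, y) is a polynomial in y; find its integer roots y ∈ {−4, ..., 4}, then test f_x and f at those candidates.
  x = -4: f_y(-4, y) = -6*y**2 - 10*y; vanishes at y ∈ {0}. (-4, 0): f_x = -324 ≠ 0.
  x = -3: f_y(-3, y) = -6*y**2 - 8*y; vanishes at y ∈ {0}. (-3, 0): f_x = -225 ≠ 0.
  x = -2: f_y(-2, y) = -6*y**2 - 6*y; vanishes at y ∈ {-1, 0}. (-2, -1): f_x = -143 ≠ 0; (-2, 0): f_x = -144 ≠ 0.
  x = -1: f_y(-1, y) = -6*y**2 - 4*y; vanishes at y ∈ {0}. (-1, 0): f_x = -81 ≠ 0.
  x = 0: f_y(0, y) = -6*y**2 - 2*y; vanishes at y ∈ {0}. (0, 0): f_x = -36 ≠ 0.
  x = 1: f_y(1, y) = -6*y**2; vanishes at y ∈ {0}. (1, 0): f_x = -9 ≠ 0.
  x = 2: f_y(2, y) = -6*y**2 + 2*y; vanishes at y ∈ {0}. (2, 0): f_x = 0, f = 0 — SINGULAR.
  x = 3: f_y(3, y) = -6*y**2 + 4*y; vanishes at y ∈ {0}. (3, 0): f_x = -9 ≠ 0.
  x = 4: f_y(4, y) = -6*y**2 + 6*y; vanishes at y ∈ {0, 1}. (4, 0): f_x = -36 ≠ 0; (4, 1): f_x = -35 ≠ 0.
Only singular point on the grid: (2, 0).
Classify: substitute x = 2 + u, y = 0 + v and expand: f = -3*u**3 + u*v**2 - 2*v**3 + v**2.
No constant or linear terms (consistent with a singular point). Quadratic part: v**2. Cubic part: -3*u**3 + u*v**2 - 2*v**3.
The quadratic part v**2 is a perfect square, so there is a single (double) tangent line v = 0, i.e. y = 0. Restricting the cubic part to that line (v = 0) leaves -3*u**3 ≠ 0, so f is not divisible by v and the branch is v² ≈ 3*u**3 to lowest order — this is a cusp.
Classification: cusp.


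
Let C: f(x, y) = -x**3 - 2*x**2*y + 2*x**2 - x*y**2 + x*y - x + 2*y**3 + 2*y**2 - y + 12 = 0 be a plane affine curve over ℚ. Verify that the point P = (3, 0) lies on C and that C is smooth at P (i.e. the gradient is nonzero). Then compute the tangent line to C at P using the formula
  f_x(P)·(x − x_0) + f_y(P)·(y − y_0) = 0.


Tangent line at P: -16*x - 16*y + 48 = 0.

Step 1: f(3, 0) = 0, so P lies on C.
Step 2: partial derivatives
  f_x(x, y) = -3*x**2 - 4*x*y + 4*x - y**2 + y - 1, f_y(x, y) = -2*x**2 - 2*x*y + x + 6*y**2 + 4*y - 1.
  f_x(P) = -16, f_y(P) = -16 (gradient nonzero, so P is smooth).
Step 3: tangent line at P: -16·(x − 3) + -16·(y − 0) = 0.
Expanding: -16*x - 16*y + 48 = 0.


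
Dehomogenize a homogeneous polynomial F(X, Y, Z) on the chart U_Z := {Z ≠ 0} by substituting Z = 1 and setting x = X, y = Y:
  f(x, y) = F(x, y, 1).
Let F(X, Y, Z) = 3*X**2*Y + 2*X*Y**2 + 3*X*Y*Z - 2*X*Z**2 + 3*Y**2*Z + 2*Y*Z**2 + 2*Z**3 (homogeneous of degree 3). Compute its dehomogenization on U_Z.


f(x, y) = 3*x**2*y + 2*x*y**2 + 3*x*y - 2*x + 3*y**2 + 2*y + 2

On U_Z we set Z = 1. Each monomial c·X^i·Y^j·Z^k in F becomes c·x^i·y^j·1^k = c·x^i·y^j.
Substituting Z = 1: F(X, Y, 1) = 3*x**2*y + 2*x*y**2 + 3*x*y - 2*x + 3*y**2 + 2*y + 2.
Note: deg(f) ≤ deg(F) = 3; strict inequality happens when F is divisible by Z (lost terms).


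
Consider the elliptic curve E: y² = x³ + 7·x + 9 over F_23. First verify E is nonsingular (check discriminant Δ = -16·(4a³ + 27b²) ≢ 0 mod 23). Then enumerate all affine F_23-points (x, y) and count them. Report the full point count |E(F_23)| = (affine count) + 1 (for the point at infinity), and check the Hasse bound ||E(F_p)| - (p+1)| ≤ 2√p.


Affine points = {(0, 3), (0, 20), (2, 10), (2, 13), (4, 3), (4, 20), (5, 10), (5, 13), (8, 5), (8, 18), (12, 2), (12, 21), (15, 4), (15, 19), (16, 10), (16, 13), (17, 2), (17, 21), (19, 3), (19, 20), (22, 1), (22, 22)}; affine count = 22; |E(F_23)| = 23.

Discriminant check: Δ ∝ 4a³ + 27b² = 4·7³ + 27·9² = 4·343 + 27·81 ≡ 17 (mod 23). Nonzero ⇒ E is nonsingular.
For each x ∈ F_23, compute rhs = x³ + 7·x + 9 mod 23, then count y ∈ F_23 with y² ≡ rhs.
  x = 0: rhs = 9, matching y values: 3, 20 (2 points).
  x = 1: rhs = 17, matching y values: none (0 points).
  x = 2: rhs = 8, matching y values: 10, 13 (2 points).
  x = 3: rhs = 11, matching y values: none (0 points).
  x = 4: rhs = 9, matching y values: 3, 20 (2 points).
  x = 5: rhs = 8, matching y values: 10, 13 (2 points).
  x = 6: rhs = 14, matching y values: none (0 points).
  x = 7: rhs = 10, matching y values: none (0 points).
  x = 8: rhs = 2, matching y values: 5, 18 (2 points).
  x = 9: rhs = 19, matching y values: none (0 points).
  x = 10: rhs = 21, matching y values: none (0 points).
  x = 11: rhs = 14, matching y values: none (0 points).
  x = 12: rhs = 4, matching y values: 2, 21 (2 points).
  x = 13: rhs = 20, matching y values: none (0 points).
  x = 14: rhs = 22, matching y values: none (0 points).
  x = 15: rhs = 16, matching y values: 4, 19 (2 points).
  x = 16: rhs = 8, matching y values: 10, 13 (2 points).
  x = 17: rhs = 4, matching y values: 2, 21 (2 points).
  x = 18: rhs = 10, matching y values: none (0 points).
  x = 19: rhs = 9, matching y values: 3, 20 (2 points).
  x = 20: rhs = 7, matching y values: none (0 points).
  x = 21: rhs = 10, matching y values: none (0 points).
  x = 22: rhs = 1, matching y values: 1, 22 (2 points).
Total affine count: 22.
Full point count |E(F_23)| = 22 + 1 = 23.
Hasse bound: |23 − (23+1)| = |-1| = 1 ≤ 2√23 ≈ 9.5917 ✓.


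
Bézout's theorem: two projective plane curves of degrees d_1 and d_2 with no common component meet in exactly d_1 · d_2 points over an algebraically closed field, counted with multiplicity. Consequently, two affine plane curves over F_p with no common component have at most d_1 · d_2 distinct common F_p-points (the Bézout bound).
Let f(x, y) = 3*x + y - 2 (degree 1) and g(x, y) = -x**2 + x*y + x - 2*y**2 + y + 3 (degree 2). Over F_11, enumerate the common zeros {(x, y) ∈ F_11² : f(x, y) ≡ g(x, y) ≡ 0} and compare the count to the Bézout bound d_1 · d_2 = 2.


Common zeros: {(7, 3)}; count = 1; Bézout bound = 2.

deg(f) = 1, deg(g) = 2, so Bézout bound = 2.
Scan x ∈ F_11. For each x, list the y ∈ F_11 with f(x, y) ≡ 0 and those with g(x, y) ≡ 0 (mod 11); the common zeros in that column are the intersection.
  x = 0: f ≡ 0 at y ∈ {2}; g ≡ 0 at y ∈ {7, 10}; common: ∅.
  x = 1: f ≡ 0 at y ∈ {10}; g ≡ 0 at y ∈ ∅; common: ∅.
  x = 2: f ≡ 0 at y ∈ {7}; g ≡ 0 at y ∈ ∅; common: ∅.
  x = 3: f ≡ 0 at y ∈ {4}; g ≡ 0 at y ∈ {5, 8}; common: ∅.
  x = 4: f ≡ 0 at y ∈ {1}; g ≡ 0 at y ∈ ∅; common: ∅.
  x = 5: f ≡ 0 at y ∈ {9}; g ≡ 0 at y ∈ ∅; common: ∅.
  x = 6: f ≡ 0 at y ∈ {6}; g ≡ 0 at y ∈ {1, 8}; common: ∅.
  x = 7: f ≡ 0 at y ∈ {3}; g ≡ 0 at y ∈ {1, 3}; common: {3}.
  x = 8: f ≡ 0 at y ∈ {0}; g ≡ 0 at y ∈ {3, 7}; common: ∅.
  x = 9: f ≡ 0 at y ∈ {8}; g ≡ 0 at y ∈ ∅; common: ∅.
  x = 10: f ≡ 0 at y ∈ {5}; g ≡ 0 at y ∈ ∅; common: ∅.
Collecting: common zeros = {(7, 3)}, so the count is 1.
Comparison with the Bézout bound: 1 ≤ 2 = deg(f)·deg(g), as expected for curves with no common component (the affine F_11-count falls short of the bound because intersections may lie at infinity, over extension fields, or carry multiplicity).


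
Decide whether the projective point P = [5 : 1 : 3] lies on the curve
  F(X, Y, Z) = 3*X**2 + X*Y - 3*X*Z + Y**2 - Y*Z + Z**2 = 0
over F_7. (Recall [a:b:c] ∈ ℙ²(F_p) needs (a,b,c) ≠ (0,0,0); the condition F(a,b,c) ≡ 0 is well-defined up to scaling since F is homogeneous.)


F(5,1,3) ≡ 0 (mod 7); P is on the curve.

Evaluate F(5, 1, 3) term-by-term (mod 7).
  3*X**2 ↦ 3·25·1·1 = 75
  X*Y ↦ 1·5·1·1 = 5
  -3*X*Z ↦ -3·5·1·3 = -45
  Y**2 ↦ 1·1·1·1 = 1
  -Y*Z ↦ -1·1·1·3 = -3
  Z**2 ↦ 1·1·1·9 = 9
Sum: F(5, 1, 3) = (75) + (5) + (-45) + (1) + (-3) + (9) = 42.
Reducing mod 7: 42 ≡ 0 (mod 7).
Since F(a, b, c) ≡ 0 (mod 7), P lies on the curve.


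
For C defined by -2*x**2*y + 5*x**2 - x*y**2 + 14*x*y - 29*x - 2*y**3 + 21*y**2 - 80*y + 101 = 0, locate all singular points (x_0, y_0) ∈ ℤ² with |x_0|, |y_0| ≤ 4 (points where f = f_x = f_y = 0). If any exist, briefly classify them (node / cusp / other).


Singular points: {(2, 3)}; classification: node.

Compute partial derivatives:
  f_x = -4*x*y + 10*x - y**2 + 14*y - 29.
  f_y = -2*x**2 - 2*x*y + 14*x - 6*y**2 + 42*y - 80.
Scan x_0 ∈ {−4, ..., 4}. For each x_0, f_y(x_0, y) is a polynomial in y; find its integer roots y ∈ {−4, ..., 4}, then test f_x and f at those candidates.
  x = -4: f_y(-4, y) = -6*y**2 + 50*y - 168; no integer root y with |y| ≤ 4.
  x = -3: f_y(-3, y) = -6*y**2 + 48*y - 140; no integer root y with |y| ≤ 4.
  x = -2: f_y(-2, y) = -6*y**2 + 46*y - 116; no integer root y with |y| ≤ 4.
  x = -1: f_y(-1, y) = -6*y**2 + 44*y - 96; no integer root y with |y| ≤ 4.
  x = 0: f_y(0, y) = -6*y**2 + 42*y - 80; no integer root y with |y| ≤ 4.
  x = 1: f_y(1, y) = -6*y**2 + 40*y - 68; no integer root y with |y| ≤ 4.
  x = 2: f_y(2, y) = -6*y**2 + 38*y - 60; vanishes at y ∈ {3}. (2, 3): f_x = 0, f = 0 — SINGULAR.
  x = 3: f_y(3, y) = -6*y**2 + 36*y - 56; no integer root y with |y| ≤ 4.
  x = 4: f_y(4, y) = -6*y**2 + 34*y - 56; no integer root y with |y| ≤ 4.
Only singular point on the grid: (2, 3).
Classify: substitute x = 2 + u, y = 3 + v and expand: f = -2*u**2*v - u**2 - u*v**2 - 2*v**3 + v**2.
No constant or linear terms (consistent with a singular point). Quadratic part: -u**2 + v**2. Cubic part: -2*u**2*v - u*v**2 - 2*v**3.
The quadratic part v**2 - u**2 = (v − u)(v + u) splits into two distinct linear factors, so there are two distinct tangent lines y − 3 = ±(x − 2) — this is a node (ordinary double point).
Classification: node.


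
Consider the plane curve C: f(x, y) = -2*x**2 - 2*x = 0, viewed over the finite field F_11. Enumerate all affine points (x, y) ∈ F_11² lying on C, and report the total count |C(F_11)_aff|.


Affine F_11-points: {(0, 0), (0, 1), (0, 2), (0, 3), (0, 4), (0, 5), (0, 6), (0, 7), (0, 8), (0, 9), (0, 10), (10, 0), (10, 1), (10, 2), (10, 3), (10, 4), (10, 5), (10, 6), (10, 7), (10, 8), (10, 9), (10, 10)}; count = 22.

For each of the 121 pairs (x, y) ∈ F_11², evaluate f(x, y) mod 11. Record the zeros.
  x = 0: [0↦0, 1↦0, 2↦0, 3↦0, 4↦0, 5↦0, 6↦0, 7↦0, 8↦0, 9↦0, 10↦0]  zeros at y ∈ {0, 1, 2, 3, 4, 5, 6, 7, 8, 9, 10}
  x = 1: [0↦7, 1↦7, 2↦7, 3↦7, 4↦7, 5↦7, 6↦7, 7↦7, 8↦7, 9↦7, 10↦7]  zeros at y ∈ ∅
  x = 2: [0↦10, 1↦10, 2↦10, 3↦10, 4↦10, 5↦10, 6↦10, 7↦10, 8↦10, 9↦10, 10↦10]  zeros at y ∈ ∅
  x = 3: [0↦9, 1↦9, 2↦9, 3↦9, 4↦9, 5↦9, 6↦9, 7↦9, 8↦9, 9↦9, 10↦9]  zeros at y ∈ ∅
  x = 4: [0↦4, 1↦4, 2↦4, 3↦4, 4↦4, 5↦4, 6↦4, 7↦4, 8↦4, 9↦4, 10↦4]  zeros at y ∈ ∅
  x = 5: [0↦6, 1↦6, 2↦6, 3↦6, 4↦6, 5↦6, 6↦6, 7↦6, 8↦6, 9↦6, 10↦6]  zeros at y ∈ ∅
  x = 6: [0↦4, 1↦4, 2↦4, 3↦4, 4↦4, 5↦4, 6↦4, 7↦4, 8↦4, 9↦4, 10↦4]  zeros at y ∈ ∅
  x = 7: [0↦9, 1↦9, 2↦9, 3↦9, 4↦9, 5↦9, 6↦9, 7↦9, 8↦9, 9↦9, 10↦9]  zeros at y ∈ ∅
  x = 8: [0↦10, 1↦10, 2↦10, 3↦10, 4↦10, 5↦10, 6↦10, 7↦10, 8↦10, 9↦10, 10↦10]  zeros at y ∈ ∅
  x = 9: [0↦7, 1↦7, 2↦7, 3↦7, 4↦7, 5↦7, 6↦7, 7↦7, 8↦7, 9↦7, 10↦7]  zeros at y ∈ ∅
  x = 10: [0↦0, 1↦0, 2↦0, 3↦0, 4↦0, 5↦0, 6↦0, 7↦0, 8↦0, 9↦0, 10↦0]  zeros at y ∈ {0, 1, 2, 3, 4, 5, 6, 7, 8, 9, 10}
Collecting zeros: affine points = {(0, 0), (0, 1), (0, 2), (0, 3), (0, 4), (0, 5), (0, 6), (0, 7), (0, 8), (0, 9), (0, 10), (10, 0), (10, 1), (10, 2), (10, 3), (10, 4), (10, 5), (10, 6), (10, 7), (10, 8), (10, 9), (10, 10)}.
Total count |C(F_11)_aff| = 22.


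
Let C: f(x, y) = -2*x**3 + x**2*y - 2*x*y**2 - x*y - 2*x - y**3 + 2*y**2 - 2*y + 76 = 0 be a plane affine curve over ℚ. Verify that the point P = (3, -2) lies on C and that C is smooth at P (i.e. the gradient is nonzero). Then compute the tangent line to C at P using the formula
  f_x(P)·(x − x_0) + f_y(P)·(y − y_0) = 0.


Tangent line at P: -74*x + 8*y + 238 = 0.

Step 1: f(3, -2) = 0, so P lies on C.
Step 2: partial derivatives
  f_x(x, y) = -6*x**2 + 2*x*y - 2*y**2 - y - 2, f_y(x, y) = x**2 - 4*x*y - x - 3*y**2 + 4*y - 2.
  f_x(P) = -74, f_y(P) = 8 (gradient nonzero, so P is smooth).
Step 3: tangent line at P: -74·(x − 3) + 8·(y − -2) = 0.
Expanding: -74*x + 8*y + 238 = 0.


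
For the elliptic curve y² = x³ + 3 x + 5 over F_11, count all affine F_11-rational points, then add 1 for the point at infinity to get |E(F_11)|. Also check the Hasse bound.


Affine points = {(0, 4), (0, 7), (1, 3), (1, 8), (4, 2), (4, 9), (10, 1), (10, 10)}; affine count = 8; |E(F_11)| = 9.

Discriminant check: Δ ∝ 4a³ + 27b² = 4·3³ + 27·5² = 4·27 + 27·25 ≡ 2 (mod 11). Nonzero ⇒ E is nonsingular.
For each x ∈ F_11, compute rhs = x³ + 3·x + 5 mod 11, then count y ∈ F_11 with y² ≡ rhs.
  x = 0: rhs = 5, matching y values: 4, 7 (2 points).
  x = 1: rhs = 9, matching y values: 3, 8 (2 points).
  x = 2: rhs = 8, matching y values: none (0 points).
  x = 3: rhs = 8, matching y values: none (0 points).
  x = 4: rhs = 4, matching y values: 2, 9 (2 points).
  x = 5: rhs = 2, matching y values: none (0 points).
  x = 6: rhs = 8, matching y values: none (0 points).
  x = 7: rhs = 6, matching y values: none (0 points).
  x = 8: rhs = 2, matching y values: none (0 points).
  x = 9: rhs = 2, matching y values: none (0 points).
  x = 10: rhs = 1, matching y values: 1, 10 (2 points).
Total affine count: 8.
Full point count |E(F_11)| = 8 + 1 = 9.
Hasse bound: |9 − (11+1)| = |-3| = 3 ≤ 2√11 ≈ 6.6332 ✓.


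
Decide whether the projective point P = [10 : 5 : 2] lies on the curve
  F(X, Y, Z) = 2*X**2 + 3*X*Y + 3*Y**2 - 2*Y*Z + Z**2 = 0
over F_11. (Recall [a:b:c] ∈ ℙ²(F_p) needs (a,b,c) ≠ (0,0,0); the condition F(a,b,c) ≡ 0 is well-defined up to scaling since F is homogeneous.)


F(10,5,2) ≡ 2 (mod 11); P is NOT on the curve.

Evaluate F(10, 5, 2) term-by-term (mod 11).
  2*X**2 ↦ 2·100·1·1 = 200
  3*X*Y ↦ 3·10·5·1 = 150
  3*Y**2 ↦ 3·1·25·1 = 75
  -2*Y*Z ↦ -2·1·5·2 = -20
  Z**2 ↦ 1·1·1·4 = 4
Sum: F(10, 5, 2) = (200) + (150) + (75) + (-20) + (4) = 409.
Reducing mod 11: 409 ≡ 2 (mod 11).
Since F(a, b, c) ≡ 2 ≠ 0 (mod 11), P does NOT lie on the curve.


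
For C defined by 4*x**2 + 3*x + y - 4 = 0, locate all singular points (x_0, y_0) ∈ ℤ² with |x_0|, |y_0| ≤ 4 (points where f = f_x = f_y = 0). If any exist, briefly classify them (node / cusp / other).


No singular points in the scanned grid; C is smooth there.

Compute partial derivatives:
  f_x = 8*x + 3.
  f_y = 1.
f_y = 1 is a nonzero constant, so f_y never vanishes: no point (x, y) can satisfy f = f_x = f_y = 0. In particular no (x, y) ∈ {−4, ..., 4}² is singular; the curve is smooth.


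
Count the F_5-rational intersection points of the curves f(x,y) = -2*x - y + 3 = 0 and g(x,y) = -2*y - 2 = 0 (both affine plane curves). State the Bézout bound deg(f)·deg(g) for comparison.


Common zeros: {(2, 4)}; count = 1; Bézout bound = 1.

deg(f) = 1, deg(g) = 1, so Bézout bound = 1.
Scan x ∈ F_5. For each x, list the y ∈ F_5 with f(x, y) ≡ 0 and those with g(x, y) ≡ 0 (mod 5); the common zeros in that column are the intersection.
  x = 0: f ≡ 0 at y ∈ {3}; g ≡ 0 at y ∈ {4}; common: ∅.
  x = 1: f ≡ 0 at y ∈ {1}; g ≡ 0 at y ∈ {4}; common: ∅.
  x = 2: f ≡ 0 at y ∈ {4}; g ≡ 0 at y ∈ {4}; common: {4}.
  x = 3: f ≡ 0 at y ∈ {2}; g ≡ 0 at y ∈ {4}; common: ∅.
  x = 4: f ≡ 0 at y ∈ {0}; g ≡ 0 at y ∈ {4}; common: ∅.
Collecting: common zeros = {(2, 4)}, so the count is 1.
Comparison with the Bézout bound: 1 ≤ 1 = deg(f)·deg(g), as expected for curves with no common component (the bound is attained).


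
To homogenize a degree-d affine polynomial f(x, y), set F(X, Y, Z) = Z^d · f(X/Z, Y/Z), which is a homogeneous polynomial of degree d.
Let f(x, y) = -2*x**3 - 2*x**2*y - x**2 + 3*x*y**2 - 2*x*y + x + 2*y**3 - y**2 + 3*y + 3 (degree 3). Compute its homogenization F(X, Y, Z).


F(X, Y, Z) = -2*X**3 - 2*X**2*Y - X**2*Z + 3*X*Y**2 - 2*X*Y*Z + X*Z**2 + 2*Y**3 - Y**2*Z + 3*Y*Z**2 + 3*Z**3

deg(f) = 3.
Substitute x = X/Z, y = Y/Z into f, then multiply by Z^3.
  monomial -2·x^3·y^0 ↦ -2·X^3·Y^0·Z^0.
  monomial -2·x^2·y^1 ↦ -2·X^2·Y^1·Z^0.
  monomial -1·x^2·y^0 ↦ -1·X^2·Y^0·Z^1.
  monomial 3·x^1·y^2 ↦ 3·X^1·Y^2·Z^0.
  monomial -2·x^1·y^1 ↦ -2·X^1·Y^1·Z^1.
  monomial 1·x^1·y^0 ↦ 1·X^1·Y^0·Z^2.
  monomial 2·x^0·y^3 ↦ 2·X^0·Y^3·Z^0.
  monomial -1·x^0·y^2 ↦ -1·X^0·Y^2·Z^1.
  monomial 3·x^0·y^1 ↦ 3·X^0·Y^1·Z^2.
  monomial 3·x^0·y^0 ↦ 3·X^0·Y^0·Z^3.
Collecting: F(X, Y, Z) = -2*X**3 - 2*X**2*Y - X**2*Z + 3*X*Y**2 - 2*X*Y*Z + X*Z**2 + 2*Y**3 - Y**2*Z + 3*Y*Z**2 + 3*Z**3.


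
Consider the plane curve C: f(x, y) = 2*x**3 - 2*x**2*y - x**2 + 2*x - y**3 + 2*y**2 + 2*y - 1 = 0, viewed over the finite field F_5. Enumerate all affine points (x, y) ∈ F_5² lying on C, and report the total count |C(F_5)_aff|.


Affine F_5-points: {(0, 4), (1, 4), (2, 0), (2, 1), (3, 0), (3, 1), (4, 1), (4, 3)}; count = 8.

For each of the 25 pairs (x, y) ∈ F_5², evaluate f(x, y) mod 5. Record the zeros.
  x = 0: [0↦4, 1↦2, 2↦3, 3↦1, 4↦0]  zeros at y ∈ {4}
  x = 1: [0↦2, 1↦3, 2↦2, 3↦3, 4↦0]  zeros at y ∈ {4}
  x = 2: [0↦0, 1↦0, 2↦3, 3↦3, 4↦4]  zeros at y ∈ {0, 1}
  x = 3: [0↦0, 1↦0, 2↦3, 3↦3, 4↦4]  zeros at y ∈ {0, 1}
  x = 4: [0↦4, 1↦0, 2↦4, 3↦0, 4↦2]  zeros at y ∈ {1, 3}
Collecting zeros: affine points = {(0, 4), (1, 4), (2, 0), (2, 1), (3, 0), (3, 1), (4, 1), (4, 3)}.
Total count |C(F_5)_aff| = 8.


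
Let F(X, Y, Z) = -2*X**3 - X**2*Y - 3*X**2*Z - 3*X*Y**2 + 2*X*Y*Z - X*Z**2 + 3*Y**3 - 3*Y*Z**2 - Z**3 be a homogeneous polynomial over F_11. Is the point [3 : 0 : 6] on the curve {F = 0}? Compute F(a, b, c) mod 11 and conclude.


F(3,0,6) ≡ 10 (mod 11); P is NOT on the curve.

Evaluate F(3, 0, 6) term-by-term (mod 11).
  -2*X**3 ↦ -2·27·1·1 = -54
  -X**2*Y ↦ -1·9·0·1 = 0
  -3*X**2*Z ↦ -3·9·1·6 = -162
  -3*X*Y**2 ↦ -3·3·0·1 = 0
  2*X*Y*Z ↦ 2·3·0·6 = 0
  -X*Z**2 ↦ -1·3·1·36 = -108
  3*Y**3 ↦ 3·1·0·1 = 0
  -3*Y*Z**2 ↦ -3·1·0·36 = 0
  -Z**3 ↦ -1·1·1·216 = -216
Sum: F(3, 0, 6) = (-54) + (0) + (-162) + (0) + (0) + (-108) + (0) + (0) + (-216) = -540.
Reducing mod 11: -540 ≡ 10 (mod 11).
Since F(a, b, c) ≡ 10 ≠ 0 (mod 11), P does NOT lie on the curve.
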